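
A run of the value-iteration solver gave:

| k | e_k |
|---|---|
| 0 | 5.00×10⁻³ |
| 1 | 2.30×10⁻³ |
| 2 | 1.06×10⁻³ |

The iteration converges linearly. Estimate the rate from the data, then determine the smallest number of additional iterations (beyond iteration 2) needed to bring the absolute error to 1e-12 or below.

Rate ρ ≈ e_2/e_1 = 1.06×10⁻³/2.30×10⁻³ = 0.4609.
After j more steps, e_{2+j} ≈ 1.06×10⁻³·ρ^j; need ρ^j ≤ 1e-12/1.06×10⁻³ = 9.43396e-10.
j ≥ ln(9.43396e-10)/ln(0.4609) = -20.7815/-0.77457 = 26.830.
So 27 more iterations are needed.

27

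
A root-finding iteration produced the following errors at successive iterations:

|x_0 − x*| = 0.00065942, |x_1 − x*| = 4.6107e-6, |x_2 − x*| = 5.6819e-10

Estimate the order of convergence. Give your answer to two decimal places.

1.81

p ≈ ln(|x_2 − x*|/|x_1 − x*|) / ln(|x_1 − x*|/|x_0 − x*|)
  = ln(5.6819e-10/4.6107e-6) / ln(4.6107e-6/0.00065942)
  = ln(0.000123233) / ln(0.00699205)
  = -9.00143 / -4.96298 ≈ 1.81371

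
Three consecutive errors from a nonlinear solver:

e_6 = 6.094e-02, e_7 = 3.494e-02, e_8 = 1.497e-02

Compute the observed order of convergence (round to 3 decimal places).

1.524

p ≈ ln(e_8/e_7) / ln(e_7/e_6)
  = ln(1.497e-02/3.494e-02) / ln(3.494e-02/6.094e-02)
  = ln(0.428449) / ln(0.573351)
  = -0.847584 / -0.556257 ≈ 1.523727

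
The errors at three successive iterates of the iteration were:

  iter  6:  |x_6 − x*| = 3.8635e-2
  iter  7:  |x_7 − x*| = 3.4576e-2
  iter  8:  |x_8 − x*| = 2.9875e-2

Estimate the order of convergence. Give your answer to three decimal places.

1.317

p ≈ ln(|x_8 − x*|/|x_7 − x*|) / ln(|x_7 − x*|/|x_6 − x*|)
  = ln(2.9875e-2/3.4576e-2) / ln(3.4576e-2/3.8635e-2)
  = ln(0.864039) / ln(0.89494)
  = -0.146137 / -0.110999 ≈ 1.316561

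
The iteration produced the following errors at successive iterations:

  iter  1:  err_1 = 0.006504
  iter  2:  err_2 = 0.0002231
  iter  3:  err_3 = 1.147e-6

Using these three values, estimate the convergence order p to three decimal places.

1.563

p ≈ ln(err_3/err_2) / ln(err_2/err_1)
  = ln(1.147e-6/0.0002231) / ln(0.0002231/0.006504)
  = ln(0.00514119) / ln(0.034302)
  = -5.270471 / -3.372552 ≈ 1.562755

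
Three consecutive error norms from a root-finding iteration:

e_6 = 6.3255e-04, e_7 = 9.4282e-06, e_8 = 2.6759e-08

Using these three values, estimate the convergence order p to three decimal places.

1.394

p ≈ ln(e_8/e_7) / ln(e_7/e_6)
  = ln(2.6759e-08/9.4282e-06) / ln(9.4282e-06/6.3255e-04)
  = ln(0.00283819) / ln(0.0149051)
  = -5.864589 / -4.206052 ≈ 1.394322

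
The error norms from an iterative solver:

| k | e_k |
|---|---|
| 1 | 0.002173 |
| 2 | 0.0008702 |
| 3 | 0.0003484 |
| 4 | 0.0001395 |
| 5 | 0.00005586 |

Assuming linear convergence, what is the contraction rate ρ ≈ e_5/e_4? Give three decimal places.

ρ ≈ e_5/e_4 = 0.00005586/0.0001395 = 0.40043

0.400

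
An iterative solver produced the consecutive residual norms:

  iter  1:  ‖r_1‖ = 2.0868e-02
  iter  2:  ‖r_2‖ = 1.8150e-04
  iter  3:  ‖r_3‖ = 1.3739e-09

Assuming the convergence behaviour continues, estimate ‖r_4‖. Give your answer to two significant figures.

2.6e-22

First estimate the order: p ≈ ln(‖r_3‖/‖r_2‖) / ln(‖r_2‖/‖r_1‖) = ln(1.3739e-09/1.8150e-04)/ln(1.8150e-04/2.0868e-02) = ln(7.5697e-06)/ln(0.00869753) ≈ 2.4852.
Then ‖r_4‖ ≈ ‖r_3‖·(‖r_3‖/‖r_2‖)^p = 1.3739e-09·(7.5697e-06)^2.4852 = 1.3739e-09·1.8771e-13 ≈ 2.579e-22.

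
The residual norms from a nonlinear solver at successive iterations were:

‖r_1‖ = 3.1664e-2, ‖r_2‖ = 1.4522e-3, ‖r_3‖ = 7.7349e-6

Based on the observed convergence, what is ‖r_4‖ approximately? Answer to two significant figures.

1.1e-9

First estimate the order: p ≈ ln(‖r_3‖/‖r_2‖) / ln(‖r_2‖/‖r_1‖) = ln(7.7349e-6/1.4522e-3)/ln(1.4522e-3/3.1664e-2) = ln(0.00532633)/ln(0.0458628) ≈ 1.6985.
Then ‖r_4‖ ≈ ‖r_3‖·(‖r_3‖/‖r_2‖)^p = 7.7349e-6·(0.00532633)^1.6985 = 7.7349e-6·0.000137511 ≈ 1.064e-09.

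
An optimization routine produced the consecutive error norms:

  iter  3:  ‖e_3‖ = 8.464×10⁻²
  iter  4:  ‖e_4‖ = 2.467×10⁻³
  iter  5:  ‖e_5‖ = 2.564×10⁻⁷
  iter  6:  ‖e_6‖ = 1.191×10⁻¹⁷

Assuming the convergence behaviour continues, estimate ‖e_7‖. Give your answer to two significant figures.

First estimate the order: p ≈ ln(‖e_6‖/‖e_5‖) / ln(‖e_5‖/‖e_4‖) = ln(1.191×10⁻¹⁷/2.564×10⁻⁷)/ln(2.564×10⁻⁷/2.467×10⁻³) = ln(4.64509e-11)/ln(0.000103932) ≈ 2.5941.
Then ‖e_7‖ ≈ ‖e_6‖·(‖e_6‖/‖e_5‖)^p = 1.191×10⁻¹⁷·(4.64509e-11)^2.5941 = 1.191×10⁻¹⁷·1.56729e-27 ≈ 1.867e-44.

1.9e-44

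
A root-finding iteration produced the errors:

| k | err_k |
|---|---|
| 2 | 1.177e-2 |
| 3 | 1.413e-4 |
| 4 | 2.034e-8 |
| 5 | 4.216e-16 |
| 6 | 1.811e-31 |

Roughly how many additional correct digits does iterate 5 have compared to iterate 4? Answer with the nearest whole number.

Digits gained ≈ log₁₀(err_4/err_5) = log₁₀(2.034e-8/4.216e-16) = log₁₀(4.82448e+07) ≈ 7.683.

8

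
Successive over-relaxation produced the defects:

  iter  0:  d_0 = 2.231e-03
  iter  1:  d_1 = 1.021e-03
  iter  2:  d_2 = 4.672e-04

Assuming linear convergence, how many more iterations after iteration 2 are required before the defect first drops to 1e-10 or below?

20

Rate ρ ≈ d_2/d_1 = 4.672e-04/1.021e-03 = 0.4576.
After j more steps, d_{2+j} ≈ 4.672e-04·ρ^j; need ρ^j ≤ 1e-10/4.672e-04 = 2.14041e-07.
j ≥ ln(2.14041e-07)/ln(0.4576) = -15.3571/-0.78176 = 19.644.
So 20 more iterations are needed.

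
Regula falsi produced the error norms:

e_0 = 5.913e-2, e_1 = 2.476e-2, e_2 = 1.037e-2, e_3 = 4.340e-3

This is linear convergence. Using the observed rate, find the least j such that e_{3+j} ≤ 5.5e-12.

Rate ρ ≈ e_3/e_2 = 4.340e-3/1.037e-2 = 0.4185.
After j more steps, e_{3+j} ≈ 4.340e-3·ρ^j; need ρ^j ≤ 5.5e-12/4.340e-3 = 1.26728e-09.
j ≥ ln(1.26728e-09)/ln(0.4185) = -20.4864/-0.87108 = 23.518.
So 24 more iterations are needed.

24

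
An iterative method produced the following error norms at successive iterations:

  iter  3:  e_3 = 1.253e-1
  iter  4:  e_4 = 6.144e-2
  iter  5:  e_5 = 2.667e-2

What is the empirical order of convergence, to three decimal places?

1.171

p ≈ ln(e_5/e_4) / ln(e_4/e_3)
  = ln(2.667e-2/6.144e-2) / ln(6.144e-2/1.253e-1)
  = ln(0.434082) / ln(0.490343)
  = -0.834522 / -0.712650 ≈ 1.171012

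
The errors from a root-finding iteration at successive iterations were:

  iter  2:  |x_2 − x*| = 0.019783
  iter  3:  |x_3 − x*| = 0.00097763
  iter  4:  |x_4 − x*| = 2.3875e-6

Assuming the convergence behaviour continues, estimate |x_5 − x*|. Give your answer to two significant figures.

First estimate the order: p ≈ ln(|x_4 − x*|/|x_3 − x*|) / ln(|x_3 − x*|/|x_2 − x*|) = ln(2.3875e-6/0.00097763)/ln(0.00097763/0.019783) = ln(0.00244213)/ln(0.0494177) ≈ 2.0000.
Then |x_5 − x*| ≈ |x_4 − x*|·(|x_4 − x*|/|x_3 − x*|)^p = 2.3875e-6·(0.00244213)^2.0000 = 2.3875e-6·5.964e-06 ≈ 1.424e-11.

1.4e-11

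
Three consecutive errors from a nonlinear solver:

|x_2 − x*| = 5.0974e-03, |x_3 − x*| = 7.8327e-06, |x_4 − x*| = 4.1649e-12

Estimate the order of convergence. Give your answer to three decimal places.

2.230

p ≈ ln(|x_4 − x*|/|x_3 − x*|) / ln(|x_3 − x*|/|x_2 − x*|)
  = ln(4.1649e-12/7.8327e-06) / ln(7.8327e-06/5.0974e-03)
  = ln(5.31732e-07) / ln(0.00153661)
  = -14.447126 / -6.478177 ≈ 2.230122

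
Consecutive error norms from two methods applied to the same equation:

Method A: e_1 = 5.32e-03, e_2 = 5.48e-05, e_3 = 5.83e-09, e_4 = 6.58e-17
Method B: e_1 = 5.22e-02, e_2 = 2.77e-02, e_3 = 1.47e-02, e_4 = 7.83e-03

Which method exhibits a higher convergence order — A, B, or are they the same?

Method A: p ≈ ln(6.58e-17/5.83e-09)/ln(5.83e-09/5.48e-05) ≈ 2.00.
Method B: p ≈ ln(7.83e-03/1.47e-02)/ln(1.47e-02/2.77e-02) ≈ 0.99.
Method A has the higher order (≈2.0 vs ≈1.0).

A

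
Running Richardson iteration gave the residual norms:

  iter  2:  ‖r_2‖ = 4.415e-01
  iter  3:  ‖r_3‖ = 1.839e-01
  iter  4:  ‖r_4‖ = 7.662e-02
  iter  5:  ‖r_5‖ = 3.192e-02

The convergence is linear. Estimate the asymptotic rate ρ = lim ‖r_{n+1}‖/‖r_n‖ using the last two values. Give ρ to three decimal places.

ρ ≈ ‖r_5‖/‖r_4‖ = 3.192e-02/7.662e-02 = 0.41660

0.417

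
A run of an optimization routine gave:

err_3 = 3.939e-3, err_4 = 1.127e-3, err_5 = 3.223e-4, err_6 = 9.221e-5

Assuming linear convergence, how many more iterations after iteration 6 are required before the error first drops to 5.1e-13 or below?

Rate ρ ≈ err_6/err_5 = 9.221e-5/3.223e-4 = 0.2861.
After j more steps, err_{6+j} ≈ 9.221e-5·ρ^j; need ρ^j ≤ 5.1e-13/9.221e-5 = 5.53085e-09.
j ≥ ln(5.53085e-09)/ln(0.2861) = -19.0129/-1.25141 = 15.193.
So 16 more iterations are needed.

16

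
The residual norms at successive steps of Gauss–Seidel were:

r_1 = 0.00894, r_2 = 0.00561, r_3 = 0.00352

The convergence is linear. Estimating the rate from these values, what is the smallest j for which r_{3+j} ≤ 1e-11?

43

Rate ρ ≈ r_3/r_2 = 0.00352/0.00561 = 0.6275.
After j more steps, r_{3+j} ≈ 0.00352·ρ^j; need ρ^j ≤ 1e-11/0.00352 = 2.84091e-09.
j ≥ ln(2.84091e-09)/ln(0.6275) = -19.6791/-0.46601 = 42.229.
So 43 more iterations are needed.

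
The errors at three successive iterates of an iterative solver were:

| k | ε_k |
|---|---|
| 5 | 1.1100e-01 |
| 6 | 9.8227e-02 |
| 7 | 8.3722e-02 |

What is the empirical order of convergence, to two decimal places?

p ≈ ln(ε_7/ε_6) / ln(ε_6/ε_5)
  = ln(8.3722e-02/9.8227e-02) / ln(9.8227e-02/1.1100e-01)
  = ln(0.852332) / ln(0.884928)
  = -0.15978 / -0.12225 ≈ 1.30699

1.31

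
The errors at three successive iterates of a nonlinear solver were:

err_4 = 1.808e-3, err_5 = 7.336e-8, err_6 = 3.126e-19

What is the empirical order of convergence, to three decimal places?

2.589

p ≈ ln(err_6/err_5) / ln(err_5/err_4)
  = ln(3.126e-19/7.336e-8) / ln(7.336e-8/1.808e-3)
  = ln(4.26118e-12) / ln(4.05752e-05)
  = -26.181475 / -10.112354 ≈ 2.589058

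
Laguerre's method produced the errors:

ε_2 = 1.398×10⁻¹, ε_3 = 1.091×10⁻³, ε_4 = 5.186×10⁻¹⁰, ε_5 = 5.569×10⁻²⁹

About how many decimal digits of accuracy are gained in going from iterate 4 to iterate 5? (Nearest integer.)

19

Digits gained ≈ log₁₀(ε_4/ε_5) = log₁₀(5.186×10⁻¹⁰/5.569×10⁻²⁹) = log₁₀(9.31226e+18) ≈ 18.969.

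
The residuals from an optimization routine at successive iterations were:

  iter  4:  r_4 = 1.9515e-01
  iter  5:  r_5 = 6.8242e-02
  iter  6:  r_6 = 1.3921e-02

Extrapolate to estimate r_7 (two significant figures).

First estimate the order: p ≈ ln(r_6/r_5) / ln(r_5/r_4) = ln(1.3921e-02/6.8242e-02)/ln(6.8242e-02/1.9515e-01) = ln(0.203995)/ln(0.34969) ≈ 1.5129.
Then r_7 ≈ r_6·(r_6/r_5)^p = 1.3921e-02·(0.203995)^1.5129 = 1.3921e-02·0.0902658 ≈ 0.001257.

1.3e-3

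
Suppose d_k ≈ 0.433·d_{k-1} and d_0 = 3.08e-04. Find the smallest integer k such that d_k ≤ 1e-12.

After k steps, d_k ≈ 3.08e-04·0.433^k.
Need 0.433^k ≤ 1e-12/3.08e-04 = 3.24675e-09.
k ≥ ln(3.24675e-09)/ln(0.433) = -19.5456/-0.83702 = 23.351.
Smallest integer k = 24.

24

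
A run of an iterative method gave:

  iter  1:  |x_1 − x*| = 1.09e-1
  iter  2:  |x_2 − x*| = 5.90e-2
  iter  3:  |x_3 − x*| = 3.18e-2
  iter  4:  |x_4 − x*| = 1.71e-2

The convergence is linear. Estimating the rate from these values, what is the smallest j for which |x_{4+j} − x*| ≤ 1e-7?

Rate ρ ≈ |x_4 − x*|/|x_3 − x*| = 1.71e-2/3.18e-2 = 0.5377.
After j more steps, |x_{4+j} − x*| ≈ 1.71e-2·ρ^j; need ρ^j ≤ 1e-7/1.71e-2 = 5.84795e-06.
j ≥ ln(5.84795e-06)/ln(0.5377) = -12.0494/-0.62045 = 19.420.
So 20 more iterations are needed.

20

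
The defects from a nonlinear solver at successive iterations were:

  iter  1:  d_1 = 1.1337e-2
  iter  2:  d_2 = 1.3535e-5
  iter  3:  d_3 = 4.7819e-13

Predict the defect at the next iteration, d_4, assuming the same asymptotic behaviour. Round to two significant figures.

4.8e-32

First estimate the order: p ≈ ln(d_3/d_2) / ln(d_2/d_1) = ln(4.7819e-13/1.3535e-5)/ln(1.3535e-5/1.1337e-2) = ln(3.53299e-08)/ln(0.00119388) ≈ 2.5494.
Then d_4 ≈ d_3·(d_3/d_2)^p = 4.7819e-13·(3.53299e-08)^2.5494 = 4.7819e-13·1.00516e-19 ≈ 4.807e-32.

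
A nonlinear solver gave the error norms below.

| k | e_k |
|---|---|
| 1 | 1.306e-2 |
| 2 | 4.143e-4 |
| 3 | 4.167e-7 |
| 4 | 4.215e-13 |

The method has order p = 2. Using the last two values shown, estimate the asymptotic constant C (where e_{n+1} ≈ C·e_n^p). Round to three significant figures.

C ≈ e_4 / e_3^2
  = 4.215e-13 / (4.167e-7)^2
  = 4.215e-13 / 1.73639e-13 ≈ 2.4275

2.43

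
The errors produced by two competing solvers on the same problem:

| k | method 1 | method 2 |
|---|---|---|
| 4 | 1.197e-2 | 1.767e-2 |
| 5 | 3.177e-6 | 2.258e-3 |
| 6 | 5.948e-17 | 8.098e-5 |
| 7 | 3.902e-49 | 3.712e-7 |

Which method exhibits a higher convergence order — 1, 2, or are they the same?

1

Method 1: p ≈ ln(3.902e-49/5.948e-17)/ln(5.948e-17/3.177e-6) ≈ 3.00.
Method 2: p ≈ ln(3.712e-7/8.098e-5)/ln(8.098e-5/2.258e-3) ≈ 1.62.
Method 1 has the higher order (≈3.0 vs ≈1.6).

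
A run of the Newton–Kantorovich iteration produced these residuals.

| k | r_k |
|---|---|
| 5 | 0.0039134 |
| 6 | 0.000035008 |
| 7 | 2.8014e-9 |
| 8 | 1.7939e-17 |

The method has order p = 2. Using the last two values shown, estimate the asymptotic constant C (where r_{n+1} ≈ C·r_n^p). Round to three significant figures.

C ≈ r_8 / r_7^2
  = 1.7939e-17 / (2.8014e-9)^2
  = 1.7939e-17 / 7.84784e-18 ≈ 2.2859

2.29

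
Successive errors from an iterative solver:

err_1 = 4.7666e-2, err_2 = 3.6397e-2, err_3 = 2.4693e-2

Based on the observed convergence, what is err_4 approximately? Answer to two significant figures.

First estimate the order: p ≈ ln(err_3/err_2) / ln(err_2/err_1) = ln(2.4693e-2/3.6397e-2)/ln(3.6397e-2/4.7666e-2) = ln(0.678435)/ln(0.763584) ≈ 1.4383.
Then err_4 ≈ err_3·(err_3/err_2)^p = 2.4693e-2·(0.678435)^1.4383 = 2.4693e-2·0.572346 ≈ 0.01413.

1.4e-2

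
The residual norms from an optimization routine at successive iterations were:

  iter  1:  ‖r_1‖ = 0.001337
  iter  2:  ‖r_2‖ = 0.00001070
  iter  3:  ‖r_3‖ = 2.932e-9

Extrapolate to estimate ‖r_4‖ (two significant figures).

2.6e-15

First estimate the order: p ≈ ln(‖r_3‖/‖r_2‖) / ln(‖r_2‖/‖r_1‖) = ln(2.932e-9/0.00001070)/ln(0.00001070/0.001337) = ln(0.000274019)/ln(0.00800299) ≈ 1.6989.
Then ‖r_4‖ ≈ ‖r_3‖·(‖r_3‖/‖r_2‖)^p = 2.932e-9·(0.000274019)^1.6989 = 2.932e-9·8.87453e-07 ≈ 2.602e-15.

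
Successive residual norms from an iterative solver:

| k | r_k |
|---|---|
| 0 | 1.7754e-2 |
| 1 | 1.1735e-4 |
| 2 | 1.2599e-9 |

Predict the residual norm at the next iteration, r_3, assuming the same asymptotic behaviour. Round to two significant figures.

First estimate the order: p ≈ ln(r_2/r_1) / ln(r_1/r_0) = ln(1.2599e-9/1.1735e-4)/ln(1.1735e-4/1.7754e-2) = ln(1.07363e-05)/ln(0.00660978) ≈ 2.2796.
Then r_3 ≈ r_2·(r_2/r_1)^p = 1.2599e-9·(1.07363e-05)^2.2796 = 1.2599e-9·4.70258e-12 ≈ 5.925e-21.

5.9e-21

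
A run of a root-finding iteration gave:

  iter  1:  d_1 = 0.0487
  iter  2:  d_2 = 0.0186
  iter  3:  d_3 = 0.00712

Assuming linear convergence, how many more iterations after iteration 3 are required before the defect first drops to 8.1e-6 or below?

8

Rate ρ ≈ d_3/d_2 = 0.00712/0.0186 = 0.3828.
After j more steps, d_{3+j} ≈ 0.00712·ρ^j; need ρ^j ≤ 8.1e-6/0.00712 = 0.00113764.
j ≥ ln(0.00113764)/ln(0.3828) = -6.7788/-0.96024 = 7.059.
So 8 more iterations are needed.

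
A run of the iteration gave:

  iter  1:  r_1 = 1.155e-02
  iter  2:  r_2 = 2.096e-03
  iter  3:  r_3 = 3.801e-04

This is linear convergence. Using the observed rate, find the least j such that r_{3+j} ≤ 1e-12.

Rate ρ ≈ r_3/r_2 = 3.801e-04/2.096e-03 = 0.1813.
After j more steps, r_{3+j} ≈ 3.801e-04·ρ^j; need ρ^j ≤ 1e-12/3.801e-04 = 2.63089e-09.
j ≥ ln(2.63089e-09)/ln(0.1813) = -19.7559/-1.70760 = 11.569.
So 12 more iterations are needed.

12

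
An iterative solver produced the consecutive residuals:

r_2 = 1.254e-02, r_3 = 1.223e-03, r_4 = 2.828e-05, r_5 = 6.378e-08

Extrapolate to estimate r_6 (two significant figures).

First estimate the order: p ≈ ln(r_5/r_4) / ln(r_4/r_3) = ln(6.378e-08/2.828e-05)/ln(2.828e-05/1.223e-03) = ln(0.0022553)/ln(0.0231235) ≈ 1.6179.
Then r_6 ≈ r_5·(r_5/r_4)^p = 6.378e-08·(0.0022553)^1.6179 = 6.378e-08·5.22095e-05 ≈ 3.33e-12.

3.3e-12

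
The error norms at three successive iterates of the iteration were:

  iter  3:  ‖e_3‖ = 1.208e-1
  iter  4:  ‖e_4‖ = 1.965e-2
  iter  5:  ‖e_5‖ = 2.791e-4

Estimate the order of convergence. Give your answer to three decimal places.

p ≈ ln(‖e_5‖/‖e_4‖) / ln(‖e_4‖/‖e_3‖)
  = ln(2.791e-4/1.965e-2) / ln(1.965e-2/1.208e-1)
  = ln(0.0142036) / ln(0.162666)
  = -4.254260 / -1.816056 ≈ 2.342582

2.343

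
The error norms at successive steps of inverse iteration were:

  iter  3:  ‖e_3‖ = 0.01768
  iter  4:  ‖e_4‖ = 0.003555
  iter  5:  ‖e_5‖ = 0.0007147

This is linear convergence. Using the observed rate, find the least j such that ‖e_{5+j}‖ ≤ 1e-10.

Rate ρ ≈ ‖e_5‖/‖e_4‖ = 0.0007147/0.003555 = 0.2010.
After j more steps, ‖e_{5+j}‖ ≈ 0.0007147·ρ^j; need ρ^j ≤ 1e-10/0.0007147 = 1.39919e-07.
j ≥ ln(1.39919e-07)/ln(0.2010) = -15.7822/-1.60445 = 9.837.
So 10 more iterations are needed.

10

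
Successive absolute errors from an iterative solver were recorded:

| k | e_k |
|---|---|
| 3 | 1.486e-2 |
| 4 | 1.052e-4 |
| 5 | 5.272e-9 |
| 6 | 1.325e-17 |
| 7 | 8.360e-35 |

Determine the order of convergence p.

Consecutive ratios: e_7/e_6 = 8.360e-35/1.325e-17 = 6.30943e-18, e_6/e_5 = 1.325e-17/5.272e-9 = 2.51328e-09.
p ≈ ln(6.30943e-18)/ln(2.51328e-09) = -39.6045/-19.8017 ≈ 2.00.
So the convergence is quadratic (order 2).

2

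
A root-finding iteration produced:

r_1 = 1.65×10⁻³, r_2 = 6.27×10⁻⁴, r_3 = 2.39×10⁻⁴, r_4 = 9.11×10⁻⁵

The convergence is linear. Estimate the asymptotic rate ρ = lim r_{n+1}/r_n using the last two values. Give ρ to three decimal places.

ρ ≈ r_4/r_3 = 9.11×10⁻⁵/2.39×10⁻⁴ = 0.38117

0.381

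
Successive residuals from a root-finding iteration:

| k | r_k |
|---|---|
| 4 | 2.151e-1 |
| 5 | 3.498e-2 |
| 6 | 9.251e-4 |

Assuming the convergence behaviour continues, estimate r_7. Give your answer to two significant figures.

First estimate the order: p ≈ ln(r_6/r_5) / ln(r_5/r_4) = ln(9.251e-4/3.498e-2)/ln(3.498e-2/2.151e-1) = ln(0.0264465)/ln(0.162622) ≈ 2.0000.
Then r_7 ≈ r_6·(r_6/r_5)^p = 9.251e-4·(0.0264465)^2.0000 = 9.251e-4·0.000699417 ≈ 6.47e-07.

6.5e-7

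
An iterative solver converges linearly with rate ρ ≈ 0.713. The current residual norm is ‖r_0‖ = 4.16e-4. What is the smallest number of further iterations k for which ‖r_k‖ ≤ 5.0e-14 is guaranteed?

After k steps, ‖r_k‖ ≈ 4.16e-4·0.713^k.
Need 0.713^k ≤ 5.0e-14/4.16e-4 = 1.20192e-10.
k ≥ ln(1.20192e-10)/ln(0.713) = -22.8419/-0.33827 = 67.526.
Smallest integer k = 68.

68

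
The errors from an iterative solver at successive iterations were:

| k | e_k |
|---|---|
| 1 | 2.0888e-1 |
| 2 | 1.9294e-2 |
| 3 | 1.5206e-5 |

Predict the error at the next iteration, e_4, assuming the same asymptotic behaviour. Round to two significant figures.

First estimate the order: p ≈ ln(e_3/e_2) / ln(e_2/e_1) = ln(1.5206e-5/1.9294e-2)/ln(1.9294e-2/2.0888e-1) = ln(0.000788121)/ln(0.0923688) ≈ 3.0000.
Then e_4 ≈ e_3·(e_3/e_2)^p = 1.5206e-5·(0.000788121)^3.0000 = 1.5206e-5·4.89529e-10 ≈ 7.444e-15.

7.4e-15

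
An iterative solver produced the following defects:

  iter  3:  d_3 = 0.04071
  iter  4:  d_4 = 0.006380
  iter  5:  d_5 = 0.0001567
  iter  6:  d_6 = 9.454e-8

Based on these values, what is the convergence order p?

Consecutive ratios: d_6/d_5 = 9.454e-8/0.0001567 = 0.000603318, d_5/d_4 = 0.0001567/0.006380 = 0.0245611.
p ≈ ln(0.000603318)/ln(0.0245611) = -7.4131/-3.7066 ≈ 2.00.
So the convergence is quadratic (order 2).

2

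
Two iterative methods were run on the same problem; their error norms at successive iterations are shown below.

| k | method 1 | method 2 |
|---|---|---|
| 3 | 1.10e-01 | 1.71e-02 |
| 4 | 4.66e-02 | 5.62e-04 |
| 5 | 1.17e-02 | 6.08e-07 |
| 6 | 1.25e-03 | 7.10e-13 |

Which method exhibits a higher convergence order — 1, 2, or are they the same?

Method 1: p ≈ ln(1.25e-03/1.17e-02)/ln(1.17e-02/4.66e-02) ≈ 1.62.
Method 2: p ≈ ln(7.10e-13/6.08e-07)/ln(6.08e-07/5.62e-04) ≈ 2.00.
Method 2 has the higher order (≈2.0 vs ≈1.6).

2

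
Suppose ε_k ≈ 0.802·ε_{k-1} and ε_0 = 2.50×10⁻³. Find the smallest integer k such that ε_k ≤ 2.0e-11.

After k steps, ε_k ≈ 2.50×10⁻³·0.802^k.
Need 0.802^k ≤ 2.0e-11/2.50×10⁻³ = 8e-09.
k ≥ ln(8e-09)/ln(0.802) = -18.6438/-0.22065 = 84.495.
Smallest integer k = 85.

85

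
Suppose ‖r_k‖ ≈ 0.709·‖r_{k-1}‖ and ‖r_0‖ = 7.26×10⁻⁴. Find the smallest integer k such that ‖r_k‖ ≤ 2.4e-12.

After k steps, ‖r_k‖ ≈ 7.26×10⁻⁴·0.709^k.
Need 0.709^k ≤ 2.4e-12/7.26×10⁻⁴ = 3.30579e-09.
k ≥ ln(3.30579e-09)/ln(0.709) = -19.5276/-0.34390 = 56.783.
Smallest integer k = 57.

57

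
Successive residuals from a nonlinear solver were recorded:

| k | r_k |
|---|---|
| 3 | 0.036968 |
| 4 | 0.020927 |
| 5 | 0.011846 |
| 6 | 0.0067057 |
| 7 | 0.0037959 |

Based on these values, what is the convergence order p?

1

Consecutive ratios: r_7/r_6 = 0.0037959/0.0067057 = 0.566071, r_6/r_5 = 0.0067057/0.011846 = 0.566073.
p ≈ ln(0.566071)/ln(0.566073) = -0.5690/-0.5690 ≈ 1.00.
So the convergence is linear (order 1).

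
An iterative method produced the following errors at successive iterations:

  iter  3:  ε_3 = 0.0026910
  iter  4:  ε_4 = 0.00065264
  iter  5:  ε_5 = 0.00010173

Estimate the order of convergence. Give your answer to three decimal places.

1.312

p ≈ ln(ε_5/ε_4) / ln(ε_4/ε_3)
  = ln(0.00010173/0.00065264) / ln(0.00065264/0.0026910)
  = ln(0.155875) / ln(0.242527)
  = -1.858701 / -1.416642 ≈ 1.312047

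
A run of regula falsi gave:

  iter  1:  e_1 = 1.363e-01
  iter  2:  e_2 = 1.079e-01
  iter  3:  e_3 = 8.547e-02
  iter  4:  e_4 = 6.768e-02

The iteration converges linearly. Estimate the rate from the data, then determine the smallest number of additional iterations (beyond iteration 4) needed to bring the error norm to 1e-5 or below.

Rate ρ ≈ e_4/e_3 = 6.768e-02/8.547e-02 = 0.7919.
After j more steps, e_{4+j} ≈ 6.768e-02·ρ^j; need ρ^j ≤ 1e-5/6.768e-02 = 0.000147754.
j ≥ ln(0.000147754)/ln(0.7919) = -8.8200/-0.23332 = 37.802.
So 38 more iterations are needed.

38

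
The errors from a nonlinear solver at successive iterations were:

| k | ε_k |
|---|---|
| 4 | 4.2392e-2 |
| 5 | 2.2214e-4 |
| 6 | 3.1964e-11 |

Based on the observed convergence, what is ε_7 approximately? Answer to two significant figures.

9.5e-32

First estimate the order: p ≈ ln(ε_6/ε_5) / ln(ε_5/ε_4) = ln(3.1964e-11/2.2214e-4)/ln(2.2214e-4/4.2392e-2) = ln(1.43891e-07)/ln(0.00524014) ≈ 3.0000.
Then ε_7 ≈ ε_6·(ε_6/ε_5)^p = 3.1964e-11·(1.43891e-07)^3.0000 = 3.1964e-11·2.97921e-21 ≈ 9.523e-32.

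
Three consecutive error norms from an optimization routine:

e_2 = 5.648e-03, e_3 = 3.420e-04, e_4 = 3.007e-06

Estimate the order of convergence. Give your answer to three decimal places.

1.688

p ≈ ln(e_4/e_3) / ln(e_3/e_2)
  = ln(3.007e-06/3.420e-04) / ln(3.420e-04/5.648e-03)
  = ln(0.0087924) / ln(0.0605524)
  = -4.733868 / -2.804246 ≈ 1.688107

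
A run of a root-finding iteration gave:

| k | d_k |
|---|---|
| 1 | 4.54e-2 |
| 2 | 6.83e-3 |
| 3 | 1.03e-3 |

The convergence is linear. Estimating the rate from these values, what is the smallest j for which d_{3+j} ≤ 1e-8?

Rate ρ ≈ d_3/d_2 = 1.03e-3/6.83e-3 = 0.1508.
After j more steps, d_{3+j} ≈ 1.03e-3·ρ^j; need ρ^j ≤ 1e-8/1.03e-3 = 9.70874e-06.
j ≥ ln(9.70874e-06)/ln(0.1508) = -11.5425/-1.89180 = 6.101.
So 7 more iterations are needed.

7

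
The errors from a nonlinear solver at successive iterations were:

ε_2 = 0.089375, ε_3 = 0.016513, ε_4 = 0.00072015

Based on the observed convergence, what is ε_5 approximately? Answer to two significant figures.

2.2e-6

First estimate the order: p ≈ ln(ε_4/ε_3) / ln(ε_3/ε_2) = ln(0.00072015/0.016513)/ln(0.016513/0.089375) = ln(0.0436111)/ln(0.184761) ≈ 1.8550.
Then ε_5 ≈ ε_4·(ε_4/ε_3)^p = 0.00072015·(0.0436111)^1.8550 = 0.00072015·0.00299538 ≈ 2.157e-06.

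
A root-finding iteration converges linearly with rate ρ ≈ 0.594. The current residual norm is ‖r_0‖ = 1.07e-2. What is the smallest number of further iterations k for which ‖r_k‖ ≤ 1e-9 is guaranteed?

32

After k steps, ‖r_k‖ ≈ 1.07e-2·0.594^k.
Need 0.594^k ≤ 1e-9/1.07e-2 = 9.34579e-08.
k ≥ ln(9.34579e-08)/ln(0.594) = -16.1858/-0.52088 = 31.074.
Smallest integer k = 32.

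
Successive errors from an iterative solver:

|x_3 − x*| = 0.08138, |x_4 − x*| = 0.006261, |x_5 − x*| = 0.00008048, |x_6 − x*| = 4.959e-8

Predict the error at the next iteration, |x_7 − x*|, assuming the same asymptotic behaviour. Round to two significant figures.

1.8e-13

First estimate the order: p ≈ ln(|x_6 − x*|/|x_5 − x*|) / ln(|x_5 − x*|/|x_4 − x*|) = ln(4.959e-8/0.00008048)/ln(0.00008048/0.006261) = ln(0.000616178)/ln(0.0128542) ≈ 1.6977.
Then |x_7 − x*| ≈ |x_6 − x*|·(|x_6 − x*|/|x_5 − x*|)^p = 4.959e-8·(0.000616178)^1.6977 = 4.959e-8·3.54719e-06 ≈ 1.759e-13.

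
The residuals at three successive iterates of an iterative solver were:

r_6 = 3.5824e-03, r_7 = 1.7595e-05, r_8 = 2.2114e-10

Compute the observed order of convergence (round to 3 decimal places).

2.123

p ≈ ln(r_8/r_7) / ln(r_7/r_6)
  = ln(2.2114e-10/1.7595e-05) / ln(1.7595e-05/3.5824e-03)
  = ln(1.25683e-05) / ln(0.00491151)
  = -11.284333 / -5.316174 ≈ 2.122642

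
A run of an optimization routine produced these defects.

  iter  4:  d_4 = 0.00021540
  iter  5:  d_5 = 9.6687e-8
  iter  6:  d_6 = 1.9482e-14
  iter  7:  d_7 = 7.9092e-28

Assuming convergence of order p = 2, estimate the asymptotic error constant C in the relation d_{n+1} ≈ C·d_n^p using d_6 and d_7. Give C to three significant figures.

2.08

C ≈ d_7 / d_6^2
  = 7.9092e-28 / (1.9482e-14)^2
  = 7.9092e-28 / 3.79548e-28 ≈ 2.0838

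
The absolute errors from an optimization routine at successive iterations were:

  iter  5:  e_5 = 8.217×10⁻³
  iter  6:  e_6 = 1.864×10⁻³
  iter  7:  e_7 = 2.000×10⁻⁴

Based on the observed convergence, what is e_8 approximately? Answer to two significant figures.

7.0e-6

First estimate the order: p ≈ ln(e_7/e_6) / ln(e_6/e_5) = ln(2.000×10⁻⁴/1.864×10⁻³)/ln(1.864×10⁻³/8.217×10⁻³) = ln(0.107296)/ln(0.226847) ≈ 1.5047.
Then e_8 ≈ e_7·(e_7/e_6)^p = 2.000×10⁻⁴·(0.107296)^1.5047 = 2.000×10⁻⁴·0.0347792 ≈ 6.956e-06.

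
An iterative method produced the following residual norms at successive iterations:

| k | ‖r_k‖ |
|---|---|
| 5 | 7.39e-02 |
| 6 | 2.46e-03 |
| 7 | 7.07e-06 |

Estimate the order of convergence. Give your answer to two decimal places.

p ≈ ln(‖r_7‖/‖r_6‖) / ln(‖r_6‖/‖r_5‖)
  = ln(7.07e-06/2.46e-03) / ln(2.46e-03/7.39e-02)
  = ln(0.00287398) / ln(0.0332882)
  = -5.85206 / -3.40255 ≈ 1.71990

1.72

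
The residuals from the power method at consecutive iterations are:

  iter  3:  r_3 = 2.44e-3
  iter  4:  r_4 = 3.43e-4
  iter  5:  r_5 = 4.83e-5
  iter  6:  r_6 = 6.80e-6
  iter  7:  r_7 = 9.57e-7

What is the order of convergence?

Consecutive ratios: r_7/r_6 = 9.57e-7/6.80e-6 = 0.140735, r_6/r_5 = 6.80e-6/4.83e-5 = 0.140787.
p ≈ ln(0.140735)/ln(0.140787) = -1.9609/-1.9605 ≈ 1.00.
So the convergence is linear (order 1).

1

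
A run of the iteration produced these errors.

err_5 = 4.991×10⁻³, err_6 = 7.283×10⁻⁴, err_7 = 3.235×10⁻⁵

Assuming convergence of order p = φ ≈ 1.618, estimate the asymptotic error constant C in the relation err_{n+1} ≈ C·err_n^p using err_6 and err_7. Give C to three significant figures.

C ≈ err_7 / err_6^1.618
  = 3.235×10⁻⁵ / (7.283×10⁻⁴)^1.618
  = 3.235×10⁻⁵ / 8.3795e-06 ≈ 3.8606

3.86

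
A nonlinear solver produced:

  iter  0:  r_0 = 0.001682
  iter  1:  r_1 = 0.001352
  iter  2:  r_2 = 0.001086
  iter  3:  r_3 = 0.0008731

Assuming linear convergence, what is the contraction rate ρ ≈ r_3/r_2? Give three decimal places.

0.804

ρ ≈ r_3/r_2 = 0.0008731/0.001086 = 0.80396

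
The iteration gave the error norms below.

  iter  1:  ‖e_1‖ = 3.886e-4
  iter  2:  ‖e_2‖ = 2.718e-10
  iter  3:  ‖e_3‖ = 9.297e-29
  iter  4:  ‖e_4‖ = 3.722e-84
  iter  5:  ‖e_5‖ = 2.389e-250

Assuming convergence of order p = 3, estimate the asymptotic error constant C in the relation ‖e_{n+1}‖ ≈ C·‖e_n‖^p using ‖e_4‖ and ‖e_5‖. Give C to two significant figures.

4.6

C ≈ ‖e_5‖ / ‖e_4‖^3
  = 2.389e-250 / (3.722e-84)^3
  = 2.389e-250 / 5.15619e-251 ≈ 4.6333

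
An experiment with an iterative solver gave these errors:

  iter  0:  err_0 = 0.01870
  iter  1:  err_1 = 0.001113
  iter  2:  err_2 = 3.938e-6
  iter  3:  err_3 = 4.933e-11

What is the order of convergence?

Consecutive ratios: err_3/err_2 = 4.933e-11/3.938e-6 = 1.25267e-05, err_2/err_1 = 3.938e-6/0.001113 = 0.00353819.
p ≈ ln(1.25267e-05)/ln(0.00353819) = -11.2877/-5.6441 ≈ 2.00.
So the convergence is quadratic (order 2).

2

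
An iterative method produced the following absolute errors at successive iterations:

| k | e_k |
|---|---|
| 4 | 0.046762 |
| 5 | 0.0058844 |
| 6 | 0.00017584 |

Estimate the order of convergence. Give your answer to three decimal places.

p ≈ ln(e_6/e_5) / ln(e_5/e_4)
  = ln(0.00017584/0.0058844) / ln(0.0058844/0.046762)
  = ln(0.0298824) / ln(0.125837)
  = -3.510486 / -2.072768 ≈ 1.693622

1.694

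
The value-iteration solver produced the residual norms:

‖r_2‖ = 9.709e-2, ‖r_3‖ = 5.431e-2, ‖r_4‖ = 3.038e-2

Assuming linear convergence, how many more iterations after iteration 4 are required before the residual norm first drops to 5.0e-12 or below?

39

Rate ρ ≈ ‖r_4‖/‖r_3‖ = 3.038e-2/5.431e-2 = 0.5594.
After j more steps, ‖r_{4+j}‖ ≈ 3.038e-2·ρ^j; need ρ^j ≤ 5.0e-12/3.038e-2 = 1.64582e-10.
j ≥ ln(1.64582e-10)/ln(0.5594) = -22.5276/-0.58089 = 38.781.
So 39 more iterations are needed.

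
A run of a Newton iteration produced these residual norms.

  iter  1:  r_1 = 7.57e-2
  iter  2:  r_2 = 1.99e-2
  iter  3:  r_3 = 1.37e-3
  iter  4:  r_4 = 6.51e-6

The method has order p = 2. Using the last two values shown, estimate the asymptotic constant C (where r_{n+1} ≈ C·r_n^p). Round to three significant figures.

C ≈ r_4 / r_3^2
  = 6.51e-6 / (1.37e-3)^2
  = 6.51e-6 / 1.8769e-06 ≈ 3.4685

3.47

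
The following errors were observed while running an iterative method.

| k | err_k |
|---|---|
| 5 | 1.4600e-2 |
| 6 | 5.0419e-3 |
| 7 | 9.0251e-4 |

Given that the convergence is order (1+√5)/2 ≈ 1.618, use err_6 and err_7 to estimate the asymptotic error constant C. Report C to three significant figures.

4.71

C ≈ err_7 / err_6^1.618
  = 9.0251e-4 / (5.0419e-3)^1.618
  = 9.0251e-4 / 0.000191777 ≈ 4.706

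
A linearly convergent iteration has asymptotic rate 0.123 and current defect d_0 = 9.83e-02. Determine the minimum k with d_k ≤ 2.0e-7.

After k steps, d_k ≈ 9.83e-02·0.123^k.
Need 0.123^k ≤ 2.0e-7/9.83e-02 = 2.03459e-06.
k ≥ ln(2.03459e-06)/ln(0.123) = -13.1052/-2.09557 = 6.254.
Smallest integer k = 7.

7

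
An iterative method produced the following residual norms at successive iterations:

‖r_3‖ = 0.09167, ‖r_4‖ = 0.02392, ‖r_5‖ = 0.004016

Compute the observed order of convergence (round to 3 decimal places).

p ≈ ln(‖r_5‖/‖r_4‖) / ln(‖r_4‖/‖r_3‖)
  = ln(0.004016/0.02392) / ln(0.02392/0.09167)
  = ln(0.167893) / ln(0.260936)
  = -1.784428 / -1.343480 ≈ 1.328213

1.328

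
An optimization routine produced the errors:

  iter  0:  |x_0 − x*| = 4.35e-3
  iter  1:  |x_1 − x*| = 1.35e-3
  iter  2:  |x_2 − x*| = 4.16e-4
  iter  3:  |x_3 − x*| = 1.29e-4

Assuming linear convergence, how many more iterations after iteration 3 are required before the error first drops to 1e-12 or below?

16

Rate ρ ≈ |x_3 − x*|/|x_2 − x*| = 1.29e-4/4.16e-4 = 0.3101.
After j more steps, |x_{3+j} − x*| ≈ 1.29e-4·ρ^j; need ρ^j ≤ 1e-12/1.29e-4 = 7.75194e-09.
j ≥ ln(7.75194e-09)/ln(0.3101) = -18.6753/-1.17086 = 15.950.
So 16 more iterations are needed.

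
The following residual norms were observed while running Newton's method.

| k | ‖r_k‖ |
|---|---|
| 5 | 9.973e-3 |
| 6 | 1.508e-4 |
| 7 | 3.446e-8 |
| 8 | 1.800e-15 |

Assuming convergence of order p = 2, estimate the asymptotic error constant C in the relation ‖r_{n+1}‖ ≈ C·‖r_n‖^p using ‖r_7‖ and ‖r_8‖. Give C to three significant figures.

1.52

C ≈ ‖r_8‖ / ‖r_7‖^2
  = 1.800e-15 / (3.446e-8)^2
  = 1.800e-15 / 1.18749e-15 ≈ 1.5158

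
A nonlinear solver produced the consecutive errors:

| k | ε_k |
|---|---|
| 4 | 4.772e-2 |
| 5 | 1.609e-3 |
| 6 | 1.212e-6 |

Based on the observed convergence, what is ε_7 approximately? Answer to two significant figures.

First estimate the order: p ≈ ln(ε_6/ε_5) / ln(ε_5/ε_4) = ln(1.212e-6/1.609e-3)/ln(1.609e-3/4.772e-2) = ln(0.000753263)/ln(0.0337175) ≈ 2.1214.
Then ε_7 ≈ ε_6·(ε_6/ε_5)^p = 1.212e-6·(0.000753263)^2.1214 = 1.212e-6·2.37003e-07 ≈ 2.872e-13.

2.9e-13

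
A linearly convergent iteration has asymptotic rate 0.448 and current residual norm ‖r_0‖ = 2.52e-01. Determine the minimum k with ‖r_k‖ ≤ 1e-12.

33

After k steps, ‖r_k‖ ≈ 2.52e-01·0.448^k.
Need 0.448^k ≤ 1e-12/2.52e-01 = 3.96825e-12.
k ≥ ln(3.96825e-12)/ln(0.448) = -26.2527/-0.80296 = 32.695.
Smallest integer k = 33.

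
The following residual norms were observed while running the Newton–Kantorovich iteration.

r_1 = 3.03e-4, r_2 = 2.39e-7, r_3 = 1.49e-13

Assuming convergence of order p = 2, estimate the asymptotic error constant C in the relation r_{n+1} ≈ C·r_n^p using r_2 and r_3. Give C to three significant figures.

C ≈ r_3 / r_2^2
  = 1.49e-13 / (2.39e-7)^2
  = 1.49e-13 / 5.7121e-14 ≈ 2.6085

2.61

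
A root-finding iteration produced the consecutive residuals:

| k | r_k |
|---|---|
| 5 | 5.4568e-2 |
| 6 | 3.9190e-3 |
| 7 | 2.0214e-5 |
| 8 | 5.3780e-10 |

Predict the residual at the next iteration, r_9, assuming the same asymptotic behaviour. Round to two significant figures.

First estimate the order: p ≈ ln(r_8/r_7) / ln(r_7/r_6) = ln(5.3780e-10/2.0214e-5)/ln(2.0214e-5/3.9190e-3) = ln(2.66053e-05)/ln(0.00515795) ≈ 2.0000.
Then r_9 ≈ r_8·(r_8/r_7)^p = 5.3780e-10·(2.66053e-05)^2.0000 = 5.3780e-10·7.07842e-10 ≈ 3.807e-19.

3.8e-19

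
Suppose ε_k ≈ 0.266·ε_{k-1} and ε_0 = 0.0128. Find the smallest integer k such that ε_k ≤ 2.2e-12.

After k steps, ε_k ≈ 0.0128·0.266^k.
Need 0.266^k ≤ 2.2e-12/0.0128 = 1.71875e-10.
k ≥ ln(1.71875e-10)/ln(0.266) = -22.4843/-1.32426 = 16.979.
Smallest integer k = 17.

17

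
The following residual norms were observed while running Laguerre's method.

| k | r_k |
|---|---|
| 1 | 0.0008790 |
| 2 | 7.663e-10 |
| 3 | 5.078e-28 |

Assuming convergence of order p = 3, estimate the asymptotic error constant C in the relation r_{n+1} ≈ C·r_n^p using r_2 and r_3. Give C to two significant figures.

1.1

C ≈ r_3 / r_2^3
  = 5.078e-28 / (7.663e-10)^3
  = 5.078e-28 / 4.49983e-28 ≈ 1.1285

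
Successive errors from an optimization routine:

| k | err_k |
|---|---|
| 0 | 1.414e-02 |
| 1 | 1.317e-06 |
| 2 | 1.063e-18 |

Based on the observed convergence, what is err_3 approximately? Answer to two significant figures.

5.6e-55

First estimate the order: p ≈ ln(err_2/err_1) / ln(err_1/err_0) = ln(1.063e-18/1.317e-06)/ln(1.317e-06/1.414e-02) = ln(8.07137e-13)/ln(9.314e-05) ≈ 3.0001.
Then err_3 ≈ err_2·(err_2/err_1)^p = 1.063e-18·(8.07137e-13)^3.0001 = 1.063e-18·5.24364e-37 ≈ 5.574e-55.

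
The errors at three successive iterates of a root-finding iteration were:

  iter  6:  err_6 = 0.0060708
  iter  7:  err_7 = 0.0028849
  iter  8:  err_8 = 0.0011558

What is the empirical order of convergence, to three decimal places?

p ≈ ln(err_8/err_7) / ln(err_7/err_6)
  = ln(0.0011558/0.0028849) / ln(0.0028849/0.0060708)
  = ln(0.400638) / ln(0.475209)
  = -0.914697 / -0.744001 ≈ 1.229430

1.229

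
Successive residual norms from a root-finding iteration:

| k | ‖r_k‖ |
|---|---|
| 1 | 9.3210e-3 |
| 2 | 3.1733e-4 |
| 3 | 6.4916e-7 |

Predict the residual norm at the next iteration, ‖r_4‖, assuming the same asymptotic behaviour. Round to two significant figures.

First estimate the order: p ≈ ln(‖r_3‖/‖r_2‖) / ln(‖r_2‖/‖r_1‖) = ln(6.4916e-7/3.1733e-4)/ln(3.1733e-4/9.3210e-3) = ln(0.00204569)/ln(0.0340446) ≈ 1.8319.
Then ‖r_4‖ ≈ ‖r_3‖·(‖r_3‖/‖r_2‖)^p = 6.4916e-7·(0.00204569)^1.8319 = 6.4916e-7·1.18502e-05 ≈ 7.693e-12.

7.7e-12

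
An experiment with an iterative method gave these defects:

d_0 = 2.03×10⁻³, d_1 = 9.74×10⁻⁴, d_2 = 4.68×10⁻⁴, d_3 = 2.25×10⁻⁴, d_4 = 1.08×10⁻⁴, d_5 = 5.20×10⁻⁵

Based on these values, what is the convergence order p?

1

Consecutive ratios: d_5/d_4 = 5.20×10⁻⁵/1.08×10⁻⁴ = 0.481481, d_4/d_3 = 1.08×10⁻⁴/2.25×10⁻⁴ = 0.48.
p ≈ ln(0.481481)/ln(0.48) = -0.7309/-0.7340 ≈ 1.00.
So the convergence is linear (order 1).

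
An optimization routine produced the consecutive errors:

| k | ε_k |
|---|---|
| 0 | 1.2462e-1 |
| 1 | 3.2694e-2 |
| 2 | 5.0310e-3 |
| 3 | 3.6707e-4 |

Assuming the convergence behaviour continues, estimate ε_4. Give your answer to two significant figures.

9.4e-6

First estimate the order: p ≈ ln(ε_3/ε_2) / ln(ε_2/ε_1) = ln(3.6707e-4/5.0310e-3)/ln(5.0310e-3/3.2694e-2) = ln(0.0729616)/ln(0.153881) ≈ 1.3987.
Then ε_4 ≈ ε_3·(ε_3/ε_2)^p = 3.6707e-4·(0.0729616)^1.3987 = 3.6707e-4·0.0256927 ≈ 9.431e-06.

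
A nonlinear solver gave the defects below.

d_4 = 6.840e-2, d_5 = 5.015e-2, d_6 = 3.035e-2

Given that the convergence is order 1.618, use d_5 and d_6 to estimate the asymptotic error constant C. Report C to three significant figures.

C ≈ d_6 / d_5^1.618
  = 3.035e-2 / (5.015e-2)^1.618
  = 3.035e-2 / 0.0078893 ≈ 3.847

3.85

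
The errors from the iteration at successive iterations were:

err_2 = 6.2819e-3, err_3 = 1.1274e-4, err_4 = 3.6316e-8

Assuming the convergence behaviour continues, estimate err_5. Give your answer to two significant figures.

3.8e-15

First estimate the order: p ≈ ln(err_4/err_3) / ln(err_3/err_2) = ln(3.6316e-8/1.1274e-4)/ln(1.1274e-4/6.2819e-3) = ln(0.000322122)/ln(0.0179468) ≈ 2.0000.
Then err_5 ≈ err_4·(err_4/err_3)^p = 3.6316e-8·(0.000322122)^2.0000 = 3.6316e-8·1.03763e-07 ≈ 3.768e-15.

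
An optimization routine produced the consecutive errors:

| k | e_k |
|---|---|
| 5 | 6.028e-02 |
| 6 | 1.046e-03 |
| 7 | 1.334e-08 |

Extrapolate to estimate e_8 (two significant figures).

3.3e-22

First estimate the order: p ≈ ln(e_7/e_6) / ln(e_6/e_5) = ln(1.334e-08/1.046e-03)/ln(1.046e-03/6.028e-02) = ln(1.27533e-05)/ln(0.0173524) ≈ 2.7799.
Then e_8 ≈ e_7·(e_7/e_6)^p = 1.334e-08·(1.27533e-05)^2.7799 = 1.334e-08·2.47811e-14 ≈ 3.306e-22.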